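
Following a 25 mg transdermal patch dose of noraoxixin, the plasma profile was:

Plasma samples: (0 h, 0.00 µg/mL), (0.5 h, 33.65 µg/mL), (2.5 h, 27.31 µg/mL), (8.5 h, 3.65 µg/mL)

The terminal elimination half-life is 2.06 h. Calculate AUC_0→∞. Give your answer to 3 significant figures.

AUC = 173 µg/mL·h

Trapezoidal AUC_0→8.5:
  [0→0.5]: (0.00+33.65)/2 × 0.5 = 8.4125
  [0.5→2.5]: (33.65+27.31)/2 × 2 = 60.96
  [2.5→8.5]: (27.31+3.65)/2 × 6 = 92.88
  Sum = 162.2525 µg/mL·h
k_e = ln2 / t½ = 0.693147 / 2.06 = 0.3365 h^-1
Extrapolated tail: C_last / k_e = 3.65 / 0.3365 = 10.847
AUC_0→∞ = 162.2525 + 10.847 = 173.0995 µg/mL·h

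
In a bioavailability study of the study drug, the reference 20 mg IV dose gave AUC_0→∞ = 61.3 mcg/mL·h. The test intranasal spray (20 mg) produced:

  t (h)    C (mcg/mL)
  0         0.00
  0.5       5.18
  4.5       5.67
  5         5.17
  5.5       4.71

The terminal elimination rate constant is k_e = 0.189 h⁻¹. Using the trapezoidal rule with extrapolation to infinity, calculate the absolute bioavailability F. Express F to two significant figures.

F = 0.87

Trapezoidal AUC_0→5.5 (intranasal spray):
  [0→0.5]: (0.00+5.18)/2 × 0.5 = 1.295
  [0.5→4.5]: (5.18+5.67)/2 × 4 = 21.7
  [4.5→5]: (5.67+5.17)/2 × 0.5 = 2.71
  [5→5.5]: (5.17+4.71)/2 × 0.5 = 2.47
  Sum = 28.175 mcg/mL·h
Tail: C_last/k_e = 4.71/0.189 = 24.921
AUC_0→∞ (intranasal spray) = 28.175 + 24.921 = 53.096 mcg/mL·h
F = (AUC_ev/D_ev)/(AUC_iv/D_iv) = (53.096/20)/(61.3/20) = 2.6548/3.065 = 0.8662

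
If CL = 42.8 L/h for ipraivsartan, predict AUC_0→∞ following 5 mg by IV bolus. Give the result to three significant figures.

AUC = 0.117 mg/L·h

AUC_0→∞ = Dose_iv / CL
        = 5 / 42.8 = 0.116822 mg/L·h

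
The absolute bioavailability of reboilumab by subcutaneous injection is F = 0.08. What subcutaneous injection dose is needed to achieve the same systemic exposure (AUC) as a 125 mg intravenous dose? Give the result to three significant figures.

D_subcutaneous = 1560 mg

For equal systemic exposure: F × D_ev = D_iv
D_ev = D_iv / F = 125 / 0.08 = 1562.5 mg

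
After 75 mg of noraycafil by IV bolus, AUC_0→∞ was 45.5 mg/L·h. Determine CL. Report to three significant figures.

CL = Dose_iv / AUC_0→∞
   = 75 / 45.5 = 1.64835 L/h

CL = 1.65 L/h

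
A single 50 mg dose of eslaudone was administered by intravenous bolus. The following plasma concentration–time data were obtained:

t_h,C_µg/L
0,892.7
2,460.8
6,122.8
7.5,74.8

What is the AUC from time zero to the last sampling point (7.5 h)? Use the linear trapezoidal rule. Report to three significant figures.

Trapezoidal AUC_0→7.5:
  [0→2]: (892.7+460.8)/2 × 2 = 1353.5
  [2→6]: (460.8+122.8)/2 × 4 = 1167.2
  [6→7.5]: (122.8+74.8)/2 × 1.5 = 148.2
  Sum = 2668.9 µg/L·h

AUC = 2670 µg/L·h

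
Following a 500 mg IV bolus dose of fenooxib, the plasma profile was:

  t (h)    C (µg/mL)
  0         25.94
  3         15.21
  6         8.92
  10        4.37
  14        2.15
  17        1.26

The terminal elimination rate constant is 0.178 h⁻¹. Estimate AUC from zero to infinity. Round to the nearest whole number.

AUC = 150 µg/mL·h

Trapezoidal AUC_0→17:
  [0→3]: (25.94+15.21)/2 × 3 = 61.725
  [3→6]: (15.21+8.92)/2 × 3 = 36.195
  [6→10]: (8.92+4.37)/2 × 4 = 26.58
  [10→14]: (4.37+2.15)/2 × 4 = 13.04
  [14→17]: (2.15+1.26)/2 × 3 = 5.115
  Sum = 142.655 µg/mL·h
Extrapolated tail: C_last / k_e = 1.26 / 0.178 = 7.079
AUC_0→∞ = 142.655 + 7.079 = 149.734 µg/mL·h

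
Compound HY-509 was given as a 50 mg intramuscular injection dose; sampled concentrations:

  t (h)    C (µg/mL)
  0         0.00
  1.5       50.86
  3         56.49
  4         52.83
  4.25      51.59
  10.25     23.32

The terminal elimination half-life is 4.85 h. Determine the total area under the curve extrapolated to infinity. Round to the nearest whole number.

AUC = 574 µg/mL·h

Trapezoidal AUC_0→10.25:
  [0→1.5]: (0.00+50.86)/2 × 1.5 = 38.145
  [1.5→3]: (50.86+56.49)/2 × 1.5 = 80.5125
  [3→4]: (56.49+52.83)/2 × 1 = 54.66
  [4→4.25]: (52.83+51.59)/2 × 0.25 = 13.0525
  [4.25→10.25]: (51.59+23.32)/2 × 6 = 224.73
  Sum = 411.1 µg/mL·h
k_e = ln2 / t½ = 0.693147 / 4.85 = 0.1429 h^-1
Extrapolated tail: C_last / k_e = 23.32 / 0.1429 = 163.191
AUC_0→∞ = 411.1 + 163.191 = 574.291 µg/mL·h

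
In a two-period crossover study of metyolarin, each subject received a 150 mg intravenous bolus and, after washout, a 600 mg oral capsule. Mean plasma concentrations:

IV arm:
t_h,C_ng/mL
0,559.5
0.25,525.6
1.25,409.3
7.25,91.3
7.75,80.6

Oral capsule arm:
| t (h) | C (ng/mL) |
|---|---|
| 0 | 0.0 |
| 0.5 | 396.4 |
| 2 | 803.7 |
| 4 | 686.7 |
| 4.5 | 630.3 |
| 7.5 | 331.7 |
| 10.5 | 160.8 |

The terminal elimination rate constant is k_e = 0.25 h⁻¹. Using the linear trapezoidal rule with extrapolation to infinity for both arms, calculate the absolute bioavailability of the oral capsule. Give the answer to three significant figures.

F = 0.571

Trapezoidal AUC_0→7.75 (IV):
  [0→0.25]: (559.5+525.6)/2 × 0.25 = 135.6375
  [0.25→1.25]: (525.6+409.3)/2 × 1 = 467.45
  [1.25→7.25]: (409.3+91.3)/2 × 6 = 1501.8
  [7.25→7.75]: (91.3+80.6)/2 × 0.5 = 42.975
  Sum = 2147.8625 ng/mL·h
IV tail: 80.6/0.25 = 322.400; AUC_iv,0→∞ = 2147.8625 + 322.400 = 2470.2625 ng/mL·h
Trapezoidal AUC_0→10.5 (oral capsule):
  [0→0.5]: (0.0+396.4)/2 × 0.5 = 99.1
  [0.5→2]: (396.4+803.7)/2 × 1.5 = 900.075
  [2→4]: (803.7+686.7)/2 × 2 = 1490.4
  [4→4.5]: (686.7+630.3)/2 × 0.5 = 329.25
  [4.5→7.5]: (630.3+331.7)/2 × 3 = 1443.0
  [7.5→10.5]: (331.7+160.8)/2 × 3 = 738.75
  Sum = 5000.575 ng/mL·h
oral capsule tail: 160.8/0.25 = 643.200; AUC_ev,0→∞ = 5000.575 + 643.200 = 5643.775 ng/mL·h
F = (AUC_ev/D_ev)/(AUC_iv/D_iv) = (5643.775/600)/(2470.2625/150) = 9.40629/16.4684 = 0.5712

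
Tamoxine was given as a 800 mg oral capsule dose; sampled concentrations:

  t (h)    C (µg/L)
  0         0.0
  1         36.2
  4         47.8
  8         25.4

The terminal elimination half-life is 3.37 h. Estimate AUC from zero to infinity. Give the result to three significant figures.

Trapezoidal AUC_0→8:
  [0→1]: (0.0+36.2)/2 × 1 = 18.1
  [1→4]: (36.2+47.8)/2 × 3 = 126.0
  [4→8]: (47.8+25.4)/2 × 4 = 146.4
  Sum = 290.5 µg/L·h
k_e = ln2 / t½ = 0.693147 / 3.37 = 0.2057 h^-1
Extrapolated tail: C_last / k_e = 25.4 / 0.2057 = 123.481
AUC_0→∞ = 290.5 + 123.481 = 413.981 µg/L·h

AUC = 414 µg/L·h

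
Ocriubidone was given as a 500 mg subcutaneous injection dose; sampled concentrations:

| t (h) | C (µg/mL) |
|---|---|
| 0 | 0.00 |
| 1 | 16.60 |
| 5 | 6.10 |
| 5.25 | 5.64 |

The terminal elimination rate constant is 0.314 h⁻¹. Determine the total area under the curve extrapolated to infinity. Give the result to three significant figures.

AUC = 73.1 µg/mL·h

Trapezoidal AUC_0→5.25:
  [0→1]: (0.00+16.60)/2 × 1 = 8.3
  [1→5]: (16.60+6.10)/2 × 4 = 45.4
  [5→5.25]: (6.10+5.64)/2 × 0.25 = 1.4675
  Sum = 55.1675 µg/mL·h
Extrapolated tail: C_last / k_e = 5.64 / 0.314 = 17.962
AUC_0→∞ = 55.1675 + 17.962 = 73.1295 µg/mL·h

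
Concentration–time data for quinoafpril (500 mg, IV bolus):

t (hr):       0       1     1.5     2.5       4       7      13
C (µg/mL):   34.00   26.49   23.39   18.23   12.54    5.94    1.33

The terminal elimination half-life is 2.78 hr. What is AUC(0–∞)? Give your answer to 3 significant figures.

Trapezoidal AUC_0→13:
  [0→1]: (34.00+26.49)/2 × 1 = 30.245
  [1→1.5]: (26.49+23.39)/2 × 0.5 = 12.47
  [1.5→2.5]: (23.39+18.23)/2 × 1 = 20.81
  [2.5→4]: (18.23+12.54)/2 × 1.5 = 23.0775
  [4→7]: (12.54+5.94)/2 × 3 = 27.72
  [7→13]: (5.94+1.33)/2 × 6 = 21.81
  Sum = 136.1325 µg/mL·hr
k_e = ln2 / t½ = 0.693147 / 2.78 = 0.2493 hr^-1
Extrapolated tail: C_last / k_e = 1.33 / 0.2493 = 5.335
AUC_0→∞ = 136.1325 + 5.335 = 141.4675 µg/mL·hr

AUC = 141 µg/mL·hr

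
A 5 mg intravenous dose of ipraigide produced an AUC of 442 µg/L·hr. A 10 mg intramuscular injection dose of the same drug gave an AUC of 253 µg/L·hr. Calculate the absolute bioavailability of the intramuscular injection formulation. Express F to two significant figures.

F = (AUC_ev / D_ev) / (AUC_iv / D_iv)
  = (253/10) / (442/5)
  = 25.3 / 88.4 = 0.2862

F = 0.29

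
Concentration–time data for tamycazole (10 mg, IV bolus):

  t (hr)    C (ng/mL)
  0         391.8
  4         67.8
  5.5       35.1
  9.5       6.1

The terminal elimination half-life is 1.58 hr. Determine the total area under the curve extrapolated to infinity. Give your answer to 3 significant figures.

AUC = 1090 ng/mL·hr

Trapezoidal AUC_0→9.5:
  [0→4]: (391.8+67.8)/2 × 4 = 919.2
  [4→5.5]: (67.8+35.1)/2 × 1.5 = 77.175
  [5.5→9.5]: (35.1+6.1)/2 × 4 = 82.4
  Sum = 1078.775 ng/mL·hr
k_e = ln2 / t½ = 0.693147 / 1.58 = 0.4387 hr^-1
Extrapolated tail: C_last / k_e = 6.1 / 0.4387 = 13.905
AUC_0→∞ = 1078.775 + 13.905 = 1092.68 ng/mL·hr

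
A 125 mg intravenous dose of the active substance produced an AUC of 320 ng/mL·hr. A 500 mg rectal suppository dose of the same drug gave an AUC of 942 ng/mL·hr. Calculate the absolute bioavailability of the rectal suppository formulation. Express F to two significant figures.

F = (AUC_ev / D_ev) / (AUC_iv / D_iv)
  = (942/500) / (320/125)
  = 1.884 / 2.56 = 0.7359

F = 0.74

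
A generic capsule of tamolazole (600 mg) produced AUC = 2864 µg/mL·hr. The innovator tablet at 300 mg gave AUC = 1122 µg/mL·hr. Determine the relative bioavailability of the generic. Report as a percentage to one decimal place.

F_rel = (AUC_test/D_test) / (AUC_ref/D_ref)
      = (2864/600) / (1122/300)
      = 4.77333 / 3.74 = 1.2763 = 127.63%

F_rel = 127.6%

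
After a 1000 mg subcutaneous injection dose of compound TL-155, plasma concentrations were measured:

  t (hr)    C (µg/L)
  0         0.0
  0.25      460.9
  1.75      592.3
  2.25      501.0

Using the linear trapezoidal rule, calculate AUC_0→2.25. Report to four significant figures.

AUC = 1121 µg/L·hr

Trapezoidal AUC_0→2.25:
  [0→0.25]: (0.0+460.9)/2 × 0.25 = 57.6125
  [0.25→1.75]: (460.9+592.3)/2 × 1.5 = 789.9
  [1.75→2.25]: (592.3+501.0)/2 × 0.5 = 273.325
  Sum = 1120.8375 µg/L·hr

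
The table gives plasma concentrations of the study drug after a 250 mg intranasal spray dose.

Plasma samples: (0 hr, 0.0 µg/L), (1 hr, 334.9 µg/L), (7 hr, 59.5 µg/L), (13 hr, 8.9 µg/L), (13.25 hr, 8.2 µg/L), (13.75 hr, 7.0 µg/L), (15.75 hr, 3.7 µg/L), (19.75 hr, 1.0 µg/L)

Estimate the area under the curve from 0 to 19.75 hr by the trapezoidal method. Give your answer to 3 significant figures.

AUC = 1580 µg/L·hr

Trapezoidal AUC_0→19.75:
  [0→1]: (0.0+334.9)/2 × 1 = 167.45
  [1→7]: (334.9+59.5)/2 × 6 = 1183.2
  [7→13]: (59.5+8.9)/2 × 6 = 205.2
  [13→13.25]: (8.9+8.2)/2 × 0.25 = 2.1375
  [13.25→13.75]: (8.2+7.0)/2 × 0.5 = 3.8
  [13.75→15.75]: (7.0+3.7)/2 × 2 = 10.7
  [15.75→19.75]: (3.7+1.0)/2 × 4 = 9.4
  Sum = 1581.8875 µg/L·hr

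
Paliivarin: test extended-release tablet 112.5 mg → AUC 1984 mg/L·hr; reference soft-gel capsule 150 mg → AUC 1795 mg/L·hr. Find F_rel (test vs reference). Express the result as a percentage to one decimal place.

F_rel = (AUC_test/D_test) / (AUC_ref/D_ref)
      = (1984/112.5) / (1795/150)
      = 17.6356 / 11.9667 = 1.4737 = 147.37%

F_rel = 147.4%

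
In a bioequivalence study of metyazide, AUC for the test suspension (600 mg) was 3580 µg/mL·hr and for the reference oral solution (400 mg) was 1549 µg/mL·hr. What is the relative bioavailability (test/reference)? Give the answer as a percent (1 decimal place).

F_rel = 154.1%

F_rel = (AUC_test/D_test) / (AUC_ref/D_ref)
      = (3580/600) / (1549/400)
      = 5.96667 / 3.8725 = 1.5408 = 154.08%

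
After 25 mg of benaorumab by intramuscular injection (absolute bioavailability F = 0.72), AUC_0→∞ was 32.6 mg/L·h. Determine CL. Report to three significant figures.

CL = F × Dose / AUC_0→∞
   = 0.72 × 25 / 32.6 = 0.552147 L/h

CL = 0.552 L/h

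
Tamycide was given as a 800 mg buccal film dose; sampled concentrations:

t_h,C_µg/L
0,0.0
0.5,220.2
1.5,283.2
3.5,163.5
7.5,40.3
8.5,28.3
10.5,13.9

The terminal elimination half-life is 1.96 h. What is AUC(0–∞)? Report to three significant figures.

Trapezoidal AUC_0→10.5:
  [0→0.5]: (0.0+220.2)/2 × 0.5 = 55.05
  [0.5→1.5]: (220.2+283.2)/2 × 1 = 251.7
  [1.5→3.5]: (283.2+163.5)/2 × 2 = 446.7
  [3.5→7.5]: (163.5+40.3)/2 × 4 = 407.6
  [7.5→8.5]: (40.3+28.3)/2 × 1 = 34.3
  [8.5→10.5]: (28.3+13.9)/2 × 2 = 42.2
  Sum = 1237.55 µg/L·h
k_e = ln2 / t½ = 0.693147 / 1.96 = 0.3536 h^-1
Extrapolated tail: C_last / k_e = 13.9 / 0.3536 = 39.310
AUC_0→∞ = 1237.55 + 39.310 = 1276.86 µg/L·h

AUC = 1280 µg/L·h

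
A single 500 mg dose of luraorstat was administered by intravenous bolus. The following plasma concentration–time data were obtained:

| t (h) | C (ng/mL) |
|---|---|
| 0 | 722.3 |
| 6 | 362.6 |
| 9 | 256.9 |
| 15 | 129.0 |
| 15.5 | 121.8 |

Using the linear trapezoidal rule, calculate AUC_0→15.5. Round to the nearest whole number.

Trapezoidal AUC_0→15.5:
  [0→6]: (722.3+362.6)/2 × 6 = 3254.7
  [6→9]: (362.6+256.9)/2 × 3 = 929.25
  [9→15]: (256.9+129.0)/2 × 6 = 1157.7
  [15→15.5]: (129.0+121.8)/2 × 0.5 = 62.7
  Sum = 5404.35 ng/mL·h

AUC = 5404 ng/mL·h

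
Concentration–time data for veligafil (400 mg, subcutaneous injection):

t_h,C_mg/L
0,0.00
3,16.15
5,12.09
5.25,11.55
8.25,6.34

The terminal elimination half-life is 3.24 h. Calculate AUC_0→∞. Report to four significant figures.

AUC = 111.9 mg/L·h

Trapezoidal AUC_0→8.25:
  [0→3]: (0.00+16.15)/2 × 3 = 24.225
  [3→5]: (16.15+12.09)/2 × 2 = 28.24
  [5→5.25]: (12.09+11.55)/2 × 0.25 = 2.955
  [5.25→8.25]: (11.55+6.34)/2 × 3 = 26.835
  Sum = 82.255 mg/L·h
k_e = ln2 / t½ = 0.693147 / 3.24 = 0.2139 h^-1
Extrapolated tail: C_last / k_e = 6.34 / 0.2139 = 29.640
AUC_0→∞ = 82.255 + 29.640 = 111.895 mg/L·h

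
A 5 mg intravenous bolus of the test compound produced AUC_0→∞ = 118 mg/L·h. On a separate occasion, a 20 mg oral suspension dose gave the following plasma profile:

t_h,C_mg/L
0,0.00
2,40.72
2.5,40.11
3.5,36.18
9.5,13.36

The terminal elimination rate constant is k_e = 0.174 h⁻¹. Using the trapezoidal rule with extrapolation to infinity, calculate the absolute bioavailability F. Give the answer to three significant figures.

Trapezoidal AUC_0→9.5 (oral suspension):
  [0→2]: (0.00+40.72)/2 × 2 = 40.72
  [2→2.5]: (40.72+40.11)/2 × 0.5 = 20.2075
  [2.5→3.5]: (40.11+36.18)/2 × 1 = 38.145
  [3.5→9.5]: (36.18+13.36)/2 × 6 = 148.62
  Sum = 247.6925 mg/L·h
Tail: C_last/k_e = 13.36/0.174 = 76.782
AUC_0→∞ (oral suspension) = 247.6925 + 76.782 = 324.4745 mg/L·h
F = (AUC_ev/D_ev)/(AUC_iv/D_iv) = (324.4745/20)/(118/5) = 16.223725/23.6 = 0.6874

F = 0.687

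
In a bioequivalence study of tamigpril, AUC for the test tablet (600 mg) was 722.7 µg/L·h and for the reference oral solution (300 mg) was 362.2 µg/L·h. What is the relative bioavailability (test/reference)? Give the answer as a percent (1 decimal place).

F_rel = (AUC_test/D_test) / (AUC_ref/D_ref)
      = (722.7/600) / (362.2/300)
      = 1.2045 / 1.20733 = 0.9977 = 99.77%

F_rel = 99.8%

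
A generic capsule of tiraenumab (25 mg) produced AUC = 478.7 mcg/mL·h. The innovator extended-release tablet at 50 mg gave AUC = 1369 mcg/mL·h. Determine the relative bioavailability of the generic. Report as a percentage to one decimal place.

F_rel = 69.9%

F_rel = (AUC_test/D_test) / (AUC_ref/D_ref)
      = (478.7/25) / (1369/50)
      = 19.148 / 27.38 = 0.6993 = 69.93%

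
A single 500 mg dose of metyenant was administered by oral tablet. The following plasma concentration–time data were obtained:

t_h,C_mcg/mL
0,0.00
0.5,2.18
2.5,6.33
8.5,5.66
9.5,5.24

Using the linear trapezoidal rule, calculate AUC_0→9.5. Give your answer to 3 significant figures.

Trapezoidal AUC_0→9.5:
  [0→0.5]: (0.00+2.18)/2 × 0.5 = 0.545
  [0.5→2.5]: (2.18+6.33)/2 × 2 = 8.51
  [2.5→8.5]: (6.33+5.66)/2 × 6 = 35.97
  [8.5→9.5]: (5.66+5.24)/2 × 1 = 5.45
  Sum = 50.475 mcg/mL·h

AUC = 50.5 mcg/mL·h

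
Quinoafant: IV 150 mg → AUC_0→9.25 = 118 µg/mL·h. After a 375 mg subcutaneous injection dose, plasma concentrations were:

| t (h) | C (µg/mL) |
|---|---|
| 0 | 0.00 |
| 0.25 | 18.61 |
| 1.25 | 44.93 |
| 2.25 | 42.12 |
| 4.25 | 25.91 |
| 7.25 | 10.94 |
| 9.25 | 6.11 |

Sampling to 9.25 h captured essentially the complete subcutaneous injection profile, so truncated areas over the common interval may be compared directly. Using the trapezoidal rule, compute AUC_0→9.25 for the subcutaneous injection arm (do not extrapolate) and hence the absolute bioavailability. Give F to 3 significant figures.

Trapezoidal AUC_0→9.25 (subcutaneous injection):
  [0→0.25]: (0.00+18.61)/2 × 0.25 = 2.32625
  [0.25→1.25]: (18.61+44.93)/2 × 1 = 31.77
  [1.25→2.25]: (44.93+42.12)/2 × 1 = 43.525
  [2.25→4.25]: (42.12+25.91)/2 × 2 = 68.03
  [4.25→7.25]: (25.91+10.94)/2 × 3 = 55.275
  [7.25→9.25]: (10.94+6.11)/2 × 2 = 17.05
  Sum = 217.97625 µg/mL·h
F = (AUC_ev/D_ev)/(AUC_iv/D_iv) = (217.97625/375)/(118/150) = 0.58127/0.786667 = 0.7389

F = 0.739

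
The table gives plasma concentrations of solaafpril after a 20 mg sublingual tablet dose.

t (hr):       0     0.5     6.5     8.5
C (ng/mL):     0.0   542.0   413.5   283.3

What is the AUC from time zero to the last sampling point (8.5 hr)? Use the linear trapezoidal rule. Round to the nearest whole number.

Trapezoidal AUC_0→8.5:
  [0→0.5]: (0.0+542.0)/2 × 0.5 = 135.5
  [0.5→6.5]: (542.0+413.5)/2 × 6 = 2866.5
  [6.5→8.5]: (413.5+283.3)/2 × 2 = 696.8
  Sum = 3698.8 ng/mL·hr

AUC = 3699 ng/mL·hr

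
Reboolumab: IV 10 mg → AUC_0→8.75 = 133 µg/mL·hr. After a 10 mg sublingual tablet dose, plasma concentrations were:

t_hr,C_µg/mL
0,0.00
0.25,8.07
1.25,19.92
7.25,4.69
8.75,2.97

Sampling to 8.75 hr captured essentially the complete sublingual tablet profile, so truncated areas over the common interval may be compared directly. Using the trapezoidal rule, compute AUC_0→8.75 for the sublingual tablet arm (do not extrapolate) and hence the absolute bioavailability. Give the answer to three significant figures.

Trapezoidal AUC_0→8.75 (sublingual tablet):
  [0→0.25]: (0.00+8.07)/2 × 0.25 = 1.00875
  [0.25→1.25]: (8.07+19.92)/2 × 1 = 13.995
  [1.25→7.25]: (19.92+4.69)/2 × 6 = 73.83
  [7.25→8.75]: (4.69+2.97)/2 × 1.5 = 5.745
  Sum = 94.57875 µg/mL·hr
F = (AUC_ev/D_ev)/(AUC_iv/D_iv) = (94.57875/10)/(133/10) = 9.457875/13.3 = 0.7111

F = 0.711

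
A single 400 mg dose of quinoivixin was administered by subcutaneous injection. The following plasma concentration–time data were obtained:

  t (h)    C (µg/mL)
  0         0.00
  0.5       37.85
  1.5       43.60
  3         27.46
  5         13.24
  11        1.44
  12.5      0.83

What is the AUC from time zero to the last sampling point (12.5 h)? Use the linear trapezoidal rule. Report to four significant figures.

AUC = 189.9 µg/mL·h

Trapezoidal AUC_0→12.5:
  [0→0.5]: (0.00+37.85)/2 × 0.5 = 9.4625
  [0.5→1.5]: (37.85+43.60)/2 × 1 = 40.725
  [1.5→3]: (43.60+27.46)/2 × 1.5 = 53.295
  [3→5]: (27.46+13.24)/2 × 2 = 40.7
  [5→11]: (13.24+1.44)/2 × 6 = 44.04
  [11→12.5]: (1.44+0.83)/2 × 1.5 = 1.7025
  Sum = 189.925 µg/mL·h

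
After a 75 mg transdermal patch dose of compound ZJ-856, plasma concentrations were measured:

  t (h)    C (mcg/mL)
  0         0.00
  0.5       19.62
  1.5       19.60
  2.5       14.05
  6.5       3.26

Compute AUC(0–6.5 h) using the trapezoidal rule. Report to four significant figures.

Trapezoidal AUC_0→6.5:
  [0→0.5]: (0.00+19.62)/2 × 0.5 = 4.905
  [0.5→1.5]: (19.62+19.60)/2 × 1 = 19.61
  [1.5→2.5]: (19.60+14.05)/2 × 1 = 16.825
  [2.5→6.5]: (14.05+3.26)/2 × 4 = 34.62
  Sum = 75.96 mcg/mL·h

AUC = 75.96 mcg/mL·h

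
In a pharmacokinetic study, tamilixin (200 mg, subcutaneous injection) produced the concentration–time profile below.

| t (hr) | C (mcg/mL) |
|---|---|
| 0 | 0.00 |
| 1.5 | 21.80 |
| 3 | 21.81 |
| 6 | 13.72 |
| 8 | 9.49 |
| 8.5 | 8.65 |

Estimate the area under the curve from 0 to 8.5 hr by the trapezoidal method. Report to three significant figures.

Trapezoidal AUC_0→8.5:
  [0→1.5]: (0.00+21.80)/2 × 1.5 = 16.35
  [1.5→3]: (21.80+21.81)/2 × 1.5 = 32.7075
  [3→6]: (21.81+13.72)/2 × 3 = 53.295
  [6→8]: (13.72+9.49)/2 × 2 = 23.21
  [8→8.5]: (9.49+8.65)/2 × 0.5 = 4.535
  Sum = 130.0975 mcg/mL·hr

AUC = 130 mcg/mL·hr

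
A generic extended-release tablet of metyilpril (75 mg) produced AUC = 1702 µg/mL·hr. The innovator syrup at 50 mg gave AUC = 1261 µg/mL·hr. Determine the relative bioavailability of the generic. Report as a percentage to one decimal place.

F_rel = 90.0%

F_rel = (AUC_test/D_test) / (AUC_ref/D_ref)
      = (1702/75) / (1261/50)
      = 22.6933 / 25.22 = 0.8998 = 89.98%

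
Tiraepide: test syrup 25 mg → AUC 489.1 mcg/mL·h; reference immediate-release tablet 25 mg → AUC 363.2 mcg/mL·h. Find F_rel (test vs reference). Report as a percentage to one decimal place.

F_rel = 134.7%

F_rel = (AUC_test/D_test) / (AUC_ref/D_ref)
      = (489.1/25) / (363.2/25)
      = 19.564 / 14.528 = 1.3466 = 134.66%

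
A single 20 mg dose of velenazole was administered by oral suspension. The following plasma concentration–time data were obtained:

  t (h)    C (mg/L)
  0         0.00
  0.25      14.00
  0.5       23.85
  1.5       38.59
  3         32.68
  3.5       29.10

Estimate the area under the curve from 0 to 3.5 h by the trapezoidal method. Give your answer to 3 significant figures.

AUC = 107 mg/L·h

Trapezoidal AUC_0→3.5:
  [0→0.25]: (0.00+14.00)/2 × 0.25 = 1.75
  [0.25→0.5]: (14.00+23.85)/2 × 0.25 = 4.73125
  [0.5→1.5]: (23.85+38.59)/2 × 1 = 31.22
  [1.5→3]: (38.59+32.68)/2 × 1.5 = 53.4525
  [3→3.5]: (32.68+29.10)/2 × 0.5 = 15.445
  Sum = 106.59875 mg/L·h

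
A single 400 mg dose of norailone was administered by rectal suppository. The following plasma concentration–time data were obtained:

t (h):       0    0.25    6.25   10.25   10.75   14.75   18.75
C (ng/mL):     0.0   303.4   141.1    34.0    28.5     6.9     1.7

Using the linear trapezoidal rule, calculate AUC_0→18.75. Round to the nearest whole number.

Trapezoidal AUC_0→18.75:
  [0→0.25]: (0.0+303.4)/2 × 0.25 = 37.925
  [0.25→6.25]: (303.4+141.1)/2 × 6 = 1333.5
  [6.25→10.25]: (141.1+34.0)/2 × 4 = 350.2
  [10.25→10.75]: (34.0+28.5)/2 × 0.5 = 15.625
  [10.75→14.75]: (28.5+6.9)/2 × 4 = 70.8
  [14.75→18.75]: (6.9+1.7)/2 × 4 = 17.2
  Sum = 1825.25 ng/mL·h

AUC = 1825 ng/mL·h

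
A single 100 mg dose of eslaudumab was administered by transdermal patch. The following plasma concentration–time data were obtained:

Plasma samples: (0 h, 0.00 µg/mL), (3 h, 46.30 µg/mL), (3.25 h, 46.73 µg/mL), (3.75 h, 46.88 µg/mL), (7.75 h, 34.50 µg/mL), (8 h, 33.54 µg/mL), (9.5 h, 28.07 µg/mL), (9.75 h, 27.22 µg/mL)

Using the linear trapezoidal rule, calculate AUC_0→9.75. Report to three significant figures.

Trapezoidal AUC_0→9.75:
  [0→3]: (0.00+46.30)/2 × 3 = 69.45
  [3→3.25]: (46.30+46.73)/2 × 0.25 = 11.62875
  [3.25→3.75]: (46.73+46.88)/2 × 0.5 = 23.4025
  [3.75→7.75]: (46.88+34.50)/2 × 4 = 162.76
  [7.75→8]: (34.50+33.54)/2 × 0.25 = 8.505
  [8→9.5]: (33.54+28.07)/2 × 1.5 = 46.2075
  [9.5→9.75]: (28.07+27.22)/2 × 0.25 = 6.91125
  Sum = 328.865 µg/mL·h

AUC = 329 µg/mL·h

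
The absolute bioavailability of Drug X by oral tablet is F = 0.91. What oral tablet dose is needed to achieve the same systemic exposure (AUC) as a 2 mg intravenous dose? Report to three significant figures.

D_oral = 2.20 mg

For equal systemic exposure: F × D_ev = D_iv
D_ev = D_iv / F = 2 / 0.91 = 2.1978 mg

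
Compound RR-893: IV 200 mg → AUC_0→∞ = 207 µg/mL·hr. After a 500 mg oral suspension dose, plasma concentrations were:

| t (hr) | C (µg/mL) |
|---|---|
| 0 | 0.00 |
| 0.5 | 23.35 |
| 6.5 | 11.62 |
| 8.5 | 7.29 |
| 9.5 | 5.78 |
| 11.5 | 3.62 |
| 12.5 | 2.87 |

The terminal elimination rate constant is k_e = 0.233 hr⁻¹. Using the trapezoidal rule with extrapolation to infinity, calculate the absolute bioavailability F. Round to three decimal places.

F = 0.311

Trapezoidal AUC_0→12.5 (oral suspension):
  [0→0.5]: (0.00+23.35)/2 × 0.5 = 5.8375
  [0.5→6.5]: (23.35+11.62)/2 × 6 = 104.91
  [6.5→8.5]: (11.62+7.29)/2 × 2 = 18.91
  [8.5→9.5]: (7.29+5.78)/2 × 1 = 6.535
  [9.5→11.5]: (5.78+3.62)/2 × 2 = 9.4
  [11.5→12.5]: (3.62+2.87)/2 × 1 = 3.245
  Sum = 148.8375 µg/mL·hr
Tail: C_last/k_e = 2.87/0.233 = 12.318
AUC_0→∞ (oral suspension) = 148.8375 + 12.318 = 161.1555 µg/mL·hr
F = (AUC_ev/D_ev)/(AUC_iv/D_iv) = (161.1555/500)/(207/200) = 0.322311/1.035 = 0.3114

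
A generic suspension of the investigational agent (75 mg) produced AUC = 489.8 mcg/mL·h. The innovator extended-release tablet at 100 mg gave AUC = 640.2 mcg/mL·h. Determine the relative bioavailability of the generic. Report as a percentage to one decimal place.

F_rel = 102.0%

F_rel = (AUC_test/D_test) / (AUC_ref/D_ref)
      = (489.8/75) / (640.2/100)
      = 6.53067 / 6.402 = 1.0201 = 102.01%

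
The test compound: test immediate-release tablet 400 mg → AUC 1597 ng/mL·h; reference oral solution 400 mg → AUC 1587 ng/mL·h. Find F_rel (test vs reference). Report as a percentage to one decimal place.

F_rel = (AUC_test/D_test) / (AUC_ref/D_ref)
      = (1597/400) / (1587/400)
      = 3.9925 / 3.9675 = 1.0063 = 100.63%

F_rel = 100.6%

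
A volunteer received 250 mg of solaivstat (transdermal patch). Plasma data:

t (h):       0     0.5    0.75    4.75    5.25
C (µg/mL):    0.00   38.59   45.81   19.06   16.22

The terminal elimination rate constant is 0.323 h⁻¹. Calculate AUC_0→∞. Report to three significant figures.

Trapezoidal AUC_0→5.25:
  [0→0.5]: (0.00+38.59)/2 × 0.5 = 9.6475
  [0.5→0.75]: (38.59+45.81)/2 × 0.25 = 10.55
  [0.75→4.75]: (45.81+19.06)/2 × 4 = 129.74
  [4.75→5.25]: (19.06+16.22)/2 × 0.5 = 8.82
  Sum = 158.7575 µg/mL·h
Extrapolated tail: C_last / k_e = 16.22 / 0.323 = 50.217
AUC_0→∞ = 158.7575 + 50.217 = 208.9745 µg/mL·h

AUC = 209 µg/mL·h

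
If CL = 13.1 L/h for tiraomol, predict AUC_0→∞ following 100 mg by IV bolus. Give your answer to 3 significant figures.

AUC = 7.63 mg/L·h

AUC_0→∞ = Dose_iv / CL
        = 100 / 13.1 = 7.63359 mg/L·h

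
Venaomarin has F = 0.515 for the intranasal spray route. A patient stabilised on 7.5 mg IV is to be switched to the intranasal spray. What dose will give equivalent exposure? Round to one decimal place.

D_intranasal = 14.6 mg

For equal systemic exposure: F × D_ev = D_iv
D_ev = D_iv / F = 7.5 / 0.515 = 14.5631 mg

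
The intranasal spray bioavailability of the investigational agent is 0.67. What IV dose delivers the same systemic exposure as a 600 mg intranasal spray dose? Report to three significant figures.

Systemic exposure from an extravascular dose = F × D_ev, so the equivalent IV dose is F × D_ev.
D_iv = F × D_ev = 0.67 × 600 = 402 mg

D_iv = 402 mg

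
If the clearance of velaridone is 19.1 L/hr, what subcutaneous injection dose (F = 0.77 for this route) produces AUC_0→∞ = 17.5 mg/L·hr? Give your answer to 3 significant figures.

Dose = 434 mg

Dose = CL × AUC_0→∞ / F
     = 19.1 × 17.5 / 0.77 = 434.091 mg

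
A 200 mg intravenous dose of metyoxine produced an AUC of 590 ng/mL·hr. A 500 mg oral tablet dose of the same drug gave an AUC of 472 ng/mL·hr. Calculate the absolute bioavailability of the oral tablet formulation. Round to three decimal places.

F = (AUC_ev / D_ev) / (AUC_iv / D_iv)
  = (472/500) / (590/200)
  = 0.944 / 2.95 = 0.3200

F = 0.320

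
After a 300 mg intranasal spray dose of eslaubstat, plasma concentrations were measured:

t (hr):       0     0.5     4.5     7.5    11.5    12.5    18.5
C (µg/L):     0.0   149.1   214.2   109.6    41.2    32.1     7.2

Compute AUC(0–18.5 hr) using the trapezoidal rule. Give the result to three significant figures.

Trapezoidal AUC_0→18.5:
  [0→0.5]: (0.0+149.1)/2 × 0.5 = 37.275
  [0.5→4.5]: (149.1+214.2)/2 × 4 = 726.6
  [4.5→7.5]: (214.2+109.6)/2 × 3 = 485.7
  [7.5→11.5]: (109.6+41.2)/2 × 4 = 301.6
  [11.5→12.5]: (41.2+32.1)/2 × 1 = 36.65
  [12.5→18.5]: (32.1+7.2)/2 × 6 = 117.9
  Sum = 1705.725 µg/L·hr

AUC = 1710 µg/L·hr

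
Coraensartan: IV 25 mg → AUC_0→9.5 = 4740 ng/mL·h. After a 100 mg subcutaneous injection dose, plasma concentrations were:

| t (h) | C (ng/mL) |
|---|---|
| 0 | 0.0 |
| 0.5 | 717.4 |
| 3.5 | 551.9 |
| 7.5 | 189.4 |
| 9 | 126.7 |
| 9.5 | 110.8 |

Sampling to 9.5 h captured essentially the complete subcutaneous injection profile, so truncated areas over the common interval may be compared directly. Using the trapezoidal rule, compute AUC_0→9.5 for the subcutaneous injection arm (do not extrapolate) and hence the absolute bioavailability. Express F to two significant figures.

Trapezoidal AUC_0→9.5 (subcutaneous injection):
  [0→0.5]: (0.0+717.4)/2 × 0.5 = 179.35
  [0.5→3.5]: (717.4+551.9)/2 × 3 = 1903.95
  [3.5→7.5]: (551.9+189.4)/2 × 4 = 1482.6
  [7.5→9]: (189.4+126.7)/2 × 1.5 = 237.075
  [9→9.5]: (126.7+110.8)/2 × 0.5 = 59.375
  Sum = 3862.35 ng/mL·h
F = (AUC_ev/D_ev)/(AUC_iv/D_iv) = (3862.35/100)/(4740/25) = 38.6235/189.6 = 0.2037

F = 0.20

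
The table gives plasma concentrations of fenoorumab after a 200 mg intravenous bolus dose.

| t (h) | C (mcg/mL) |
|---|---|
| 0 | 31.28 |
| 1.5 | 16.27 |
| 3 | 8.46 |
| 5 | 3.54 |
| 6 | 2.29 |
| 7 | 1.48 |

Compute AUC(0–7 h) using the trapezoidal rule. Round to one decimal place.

Trapezoidal AUC_0→7:
  [0→1.5]: (31.28+16.27)/2 × 1.5 = 35.6625
  [1.5→3]: (16.27+8.46)/2 × 1.5 = 18.5475
  [3→5]: (8.46+3.54)/2 × 2 = 12.0
  [5→6]: (3.54+2.29)/2 × 1 = 2.915
  [6→7]: (2.29+1.48)/2 × 1 = 1.885
  Sum = 71.01 mcg/mL·h

AUC = 71.0 mcg/mL·h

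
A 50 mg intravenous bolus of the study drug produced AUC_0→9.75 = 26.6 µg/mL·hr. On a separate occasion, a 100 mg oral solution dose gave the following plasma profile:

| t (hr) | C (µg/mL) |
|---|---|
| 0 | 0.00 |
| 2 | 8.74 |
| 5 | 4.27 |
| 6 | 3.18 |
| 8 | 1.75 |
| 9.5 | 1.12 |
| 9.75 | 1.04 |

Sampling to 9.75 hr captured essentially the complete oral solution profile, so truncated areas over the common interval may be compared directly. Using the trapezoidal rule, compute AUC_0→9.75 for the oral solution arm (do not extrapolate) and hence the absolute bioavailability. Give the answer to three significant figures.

Trapezoidal AUC_0→9.75 (oral solution):
  [0→2]: (0.00+8.74)/2 × 2 = 8.74
  [2→5]: (8.74+4.27)/2 × 3 = 19.515
  [5→6]: (4.27+3.18)/2 × 1 = 3.725
  [6→8]: (3.18+1.75)/2 × 2 = 4.93
  [8→9.5]: (1.75+1.12)/2 × 1.5 = 2.1525
  [9.5→9.75]: (1.12+1.04)/2 × 0.25 = 0.27
  Sum = 39.3325 µg/mL·hr
F = (AUC_ev/D_ev)/(AUC_iv/D_iv) = (39.3325/100)/(26.6/50) = 0.393325/0.532 = 0.7393

F = 0.739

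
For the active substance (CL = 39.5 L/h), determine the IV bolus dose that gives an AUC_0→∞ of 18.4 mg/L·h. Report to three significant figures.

Dose = 727 mg

Dose_iv = CL × AUC_0→∞
     = 39.5 × 18.4 = 726.8 mg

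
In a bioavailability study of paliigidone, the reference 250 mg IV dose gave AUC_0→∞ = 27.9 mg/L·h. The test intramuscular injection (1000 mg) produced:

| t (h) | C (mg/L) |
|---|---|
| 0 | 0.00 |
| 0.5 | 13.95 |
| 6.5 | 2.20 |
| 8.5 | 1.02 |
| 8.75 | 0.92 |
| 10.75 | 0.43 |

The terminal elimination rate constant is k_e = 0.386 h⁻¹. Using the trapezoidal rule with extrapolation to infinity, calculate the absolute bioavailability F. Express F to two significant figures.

Trapezoidal AUC_0→10.75 (intramuscular injection):
  [0→0.5]: (0.00+13.95)/2 × 0.5 = 3.4875
  [0.5→6.5]: (13.95+2.20)/2 × 6 = 48.45
  [6.5→8.5]: (2.20+1.02)/2 × 2 = 3.22
  [8.5→8.75]: (1.02+0.92)/2 × 0.25 = 0.2425
  [8.75→10.75]: (0.92+0.43)/2 × 2 = 1.35
  Sum = 56.75 mg/L·h
Tail: C_last/k_e = 0.43/0.386 = 1.114
AUC_0→∞ (intramuscular injection) = 56.75 + 1.114 = 57.864 mg/L·h
F = (AUC_ev/D_ev)/(AUC_iv/D_iv) = (57.864/1000)/(27.9/250) = 0.057864/0.1116 = 0.5185

F = 0.52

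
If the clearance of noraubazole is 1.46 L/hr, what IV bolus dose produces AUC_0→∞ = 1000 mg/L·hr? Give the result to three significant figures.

Dose_iv = CL × AUC_0→∞
     = 1.46 × 1000 = 1460 mg

Dose = 1460 mg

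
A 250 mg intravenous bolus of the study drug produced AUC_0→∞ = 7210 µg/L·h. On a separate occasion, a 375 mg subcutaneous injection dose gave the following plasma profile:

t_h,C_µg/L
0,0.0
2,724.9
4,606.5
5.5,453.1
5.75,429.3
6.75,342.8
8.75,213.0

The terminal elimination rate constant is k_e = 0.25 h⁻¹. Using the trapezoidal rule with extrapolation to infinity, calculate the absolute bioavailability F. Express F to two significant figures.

Trapezoidal AUC_0→8.75 (subcutaneous injection):
  [0→2]: (0.0+724.9)/2 × 2 = 724.9
  [2→4]: (724.9+606.5)/2 × 2 = 1331.4
  [4→5.5]: (606.5+453.1)/2 × 1.5 = 794.7
  [5.5→5.75]: (453.1+429.3)/2 × 0.25 = 110.3
  [5.75→6.75]: (429.3+342.8)/2 × 1 = 386.05
  [6.75→8.75]: (342.8+213.0)/2 × 2 = 555.8
  Sum = 3903.15 µg/L·h
Tail: C_last/k_e = 213.0/0.25 = 852.000
AUC_0→∞ (subcutaneous injection) = 3903.15 + 852.000 = 4755.15 µg/L·h
F = (AUC_ev/D_ev)/(AUC_iv/D_iv) = (4755.15/375)/(7210/250) = 12.6804/28.84 = 0.4397

F = 0.44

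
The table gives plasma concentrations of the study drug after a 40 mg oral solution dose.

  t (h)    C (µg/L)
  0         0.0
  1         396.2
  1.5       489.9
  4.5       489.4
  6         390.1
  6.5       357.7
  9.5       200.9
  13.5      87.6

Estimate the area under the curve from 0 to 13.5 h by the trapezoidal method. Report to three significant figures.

AUC = 4150 µg/L·h

Trapezoidal AUC_0→13.5:
  [0→1]: (0.0+396.2)/2 × 1 = 198.1
  [1→1.5]: (396.2+489.9)/2 × 0.5 = 221.525
  [1.5→4.5]: (489.9+489.4)/2 × 3 = 1468.95
  [4.5→6]: (489.4+390.1)/2 × 1.5 = 659.625
  [6→6.5]: (390.1+357.7)/2 × 0.5 = 186.95
  [6.5→9.5]: (357.7+200.9)/2 × 3 = 837.9
  [9.5→13.5]: (200.9+87.6)/2 × 4 = 577.0
  Sum = 4150.05 µg/L·h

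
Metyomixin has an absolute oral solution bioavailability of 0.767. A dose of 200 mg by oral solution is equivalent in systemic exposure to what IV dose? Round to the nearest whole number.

Systemic exposure from an extravascular dose = F × D_ev, so the equivalent IV dose is F × D_ev.
D_iv = F × D_ev = 0.767 × 200 = 153.4 mg

D_iv = 153 mg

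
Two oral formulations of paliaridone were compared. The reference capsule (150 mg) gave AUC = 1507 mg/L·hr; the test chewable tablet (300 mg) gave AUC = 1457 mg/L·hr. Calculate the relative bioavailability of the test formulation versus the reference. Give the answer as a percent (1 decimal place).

F_rel = 48.3%

F_rel = (AUC_test/D_test) / (AUC_ref/D_ref)
      = (1457/300) / (1507/150)
      = 4.85667 / 10.0467 = 0.4834 = 48.34%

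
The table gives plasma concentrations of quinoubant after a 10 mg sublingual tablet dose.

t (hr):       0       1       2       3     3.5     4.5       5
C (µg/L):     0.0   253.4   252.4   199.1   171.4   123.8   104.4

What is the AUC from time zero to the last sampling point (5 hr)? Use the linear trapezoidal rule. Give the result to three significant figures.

Trapezoidal AUC_0→5:
  [0→1]: (0.0+253.4)/2 × 1 = 126.7
  [1→2]: (253.4+252.4)/2 × 1 = 252.9
  [2→3]: (252.4+199.1)/2 × 1 = 225.75
  [3→3.5]: (199.1+171.4)/2 × 0.5 = 92.625
  [3.5→4.5]: (171.4+123.8)/2 × 1 = 147.6
  [4.5→5]: (123.8+104.4)/2 × 0.5 = 57.05
  Sum = 902.625 µg/L·hr

AUC = 903 µg/L·hr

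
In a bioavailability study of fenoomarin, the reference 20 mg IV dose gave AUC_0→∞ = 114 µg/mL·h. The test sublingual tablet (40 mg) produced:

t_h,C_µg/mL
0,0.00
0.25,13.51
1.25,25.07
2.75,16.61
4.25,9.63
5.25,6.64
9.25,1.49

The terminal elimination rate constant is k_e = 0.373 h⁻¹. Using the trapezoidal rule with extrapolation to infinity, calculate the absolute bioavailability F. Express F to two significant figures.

Trapezoidal AUC_0→9.25 (sublingual tablet):
  [0→0.25]: (0.00+13.51)/2 × 0.25 = 1.68875
  [0.25→1.25]: (13.51+25.07)/2 × 1 = 19.29
  [1.25→2.75]: (25.07+16.61)/2 × 1.5 = 31.26
  [2.75→4.25]: (16.61+9.63)/2 × 1.5 = 19.68
  [4.25→5.25]: (9.63+6.64)/2 × 1 = 8.135
  [5.25→9.25]: (6.64+1.49)/2 × 4 = 16.26
  Sum = 96.31375 µg/mL·h
Tail: C_last/k_e = 1.49/0.373 = 3.995
AUC_0→∞ (sublingual tablet) = 96.31375 + 3.995 = 100.30875 µg/mL·h
F = (AUC_ev/D_ev)/(AUC_iv/D_iv) = (100.30875/40)/(114/20) = 2.50772/5.7 = 0.4400

F = 0.44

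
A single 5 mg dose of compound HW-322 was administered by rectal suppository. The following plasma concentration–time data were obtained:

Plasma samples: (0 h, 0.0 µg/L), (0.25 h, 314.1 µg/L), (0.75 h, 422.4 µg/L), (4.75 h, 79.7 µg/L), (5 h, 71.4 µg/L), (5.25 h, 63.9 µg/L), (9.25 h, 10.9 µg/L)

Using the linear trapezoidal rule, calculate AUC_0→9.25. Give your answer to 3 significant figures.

AUC = 1410 µg/L·h

Trapezoidal AUC_0→9.25:
  [0→0.25]: (0.0+314.1)/2 × 0.25 = 39.2625
  [0.25→0.75]: (314.1+422.4)/2 × 0.5 = 184.125
  [0.75→4.75]: (422.4+79.7)/2 × 4 = 1004.2
  [4.75→5]: (79.7+71.4)/2 × 0.25 = 18.8875
  [5→5.25]: (71.4+63.9)/2 × 0.25 = 16.9125
  [5.25→9.25]: (63.9+10.9)/2 × 4 = 149.6
  Sum = 1412.9875 µg/L·h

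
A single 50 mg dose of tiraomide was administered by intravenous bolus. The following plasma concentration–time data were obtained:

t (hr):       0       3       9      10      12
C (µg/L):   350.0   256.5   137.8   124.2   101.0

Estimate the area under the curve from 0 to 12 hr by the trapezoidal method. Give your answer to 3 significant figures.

Trapezoidal AUC_0→12:
  [0→3]: (350.0+256.5)/2 × 3 = 909.75
  [3→9]: (256.5+137.8)/2 × 6 = 1182.9
  [9→10]: (137.8+124.2)/2 × 1 = 131.0
  [10→12]: (124.2+101.0)/2 × 2 = 225.2
  Sum = 2448.85 µg/L·hr

AUC = 2450 µg/L·hr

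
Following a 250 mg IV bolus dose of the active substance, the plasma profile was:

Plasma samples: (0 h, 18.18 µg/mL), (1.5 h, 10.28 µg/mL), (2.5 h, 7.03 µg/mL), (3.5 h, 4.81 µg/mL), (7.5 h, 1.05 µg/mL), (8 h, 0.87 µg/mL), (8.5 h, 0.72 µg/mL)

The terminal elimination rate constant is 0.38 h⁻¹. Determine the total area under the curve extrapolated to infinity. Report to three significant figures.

AUC = 50.4 µg/mL·h

Trapezoidal AUC_0→8.5:
  [0→1.5]: (18.18+10.28)/2 × 1.5 = 21.345
  [1.5→2.5]: (10.28+7.03)/2 × 1 = 8.655
  [2.5→3.5]: (7.03+4.81)/2 × 1 = 5.92
  [3.5→7.5]: (4.81+1.05)/2 × 4 = 11.72
  [7.5→8]: (1.05+0.87)/2 × 0.5 = 0.48
  [8→8.5]: (0.87+0.72)/2 × 0.5 = 0.3975
  Sum = 48.5175 µg/mL·h
Extrapolated tail: C_last / k_e = 0.72 / 0.38 = 1.895
AUC_0→∞ = 48.5175 + 1.895 = 50.4125 µg/mL·h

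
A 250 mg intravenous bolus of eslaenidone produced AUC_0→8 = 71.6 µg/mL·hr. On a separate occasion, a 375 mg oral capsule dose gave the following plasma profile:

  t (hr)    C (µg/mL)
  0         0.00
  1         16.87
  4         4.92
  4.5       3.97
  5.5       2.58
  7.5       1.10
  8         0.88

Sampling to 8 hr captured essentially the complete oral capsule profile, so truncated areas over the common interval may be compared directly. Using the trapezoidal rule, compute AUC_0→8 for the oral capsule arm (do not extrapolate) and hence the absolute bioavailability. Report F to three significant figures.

F = 0.473

Trapezoidal AUC_0→8 (oral capsule):
  [0→1]: (0.00+16.87)/2 × 1 = 8.435
  [1→4]: (16.87+4.92)/2 × 3 = 32.685
  [4→4.5]: (4.92+3.97)/2 × 0.5 = 2.2225
  [4.5→5.5]: (3.97+2.58)/2 × 1 = 3.275
  [5.5→7.5]: (2.58+1.10)/2 × 2 = 3.68
  [7.5→8]: (1.10+0.88)/2 × 0.5 = 0.495
  Sum = 50.7925 µg/mL·hr
F = (AUC_ev/D_ev)/(AUC_iv/D_iv) = (50.7925/375)/(71.6/250) = 0.135447/0.2864 = 0.4729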